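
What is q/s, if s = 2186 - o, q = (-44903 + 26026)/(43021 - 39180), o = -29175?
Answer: -18877/120457601 ≈ -0.00015671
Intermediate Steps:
q = -18877/3841 ≈ -4.9146
s = 31361 (s = 2186 - 1*(-29175) = 2186 + 29175 = 31361)
q/s = -18877/3841/31361 = -18877/3841*1/31361 = -18877/120457601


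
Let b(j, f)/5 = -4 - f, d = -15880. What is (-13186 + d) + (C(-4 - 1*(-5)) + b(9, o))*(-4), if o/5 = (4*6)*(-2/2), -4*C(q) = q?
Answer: -31385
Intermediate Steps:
C(q) = -q/4
o = -120 (o = 5*((4*6)*(-2/2)) = 5*(24*(-2*1/2)) = 5*(24*(-1)) = 5*(-24) = -120)
b(j, f) = -20 - 5*f (b(j, f) = 5*(-4 - f) = -20 - 5*f)
(-13186 + d) + (C(-4 - 1*(-5)) + b(9, o))*(-4) = (-13186 - 15880) + (-(-4 - 1*(-5))/4 + (-20 - 5*(-120)))*(-4) = -29066 + (-(-4 + 5)/4 + (-20 + 600))*(-4) = -29066 + (-1/4*1 + 580)*(-4) = -29066 + (-1/4 + 580)*(-4) = -29066 + (2319/4)*(-4) = -29066 - 2319 = -31385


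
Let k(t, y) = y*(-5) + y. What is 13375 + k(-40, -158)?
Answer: 14007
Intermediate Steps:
k(t, y) = -4*y (k(t, y) = -5*y + y = -4*y)
13375 + k(-40, -158) = 13375 - 4*(-158) = 13375 + 632 = 14007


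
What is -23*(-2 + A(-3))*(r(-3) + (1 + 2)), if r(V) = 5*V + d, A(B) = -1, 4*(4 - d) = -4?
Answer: -483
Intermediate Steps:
d = 5 (d = 4 - ¼*(-4) = 4 + 1 = 5)
r(V) = 5 + 5*V (r(V) = 5*V + 5 = 5 + 5*V)
-23*(-2 + A(-3))*(r(-3) + (1 + 2)) = -23*(-2 - 1)*((5 + 5*(-3)) + (1 + 2)) = -(-69)*((5 - 15) + 3) = -(-69)*(-10 + 3) = -(-69)*(-7) = -23*21 = -483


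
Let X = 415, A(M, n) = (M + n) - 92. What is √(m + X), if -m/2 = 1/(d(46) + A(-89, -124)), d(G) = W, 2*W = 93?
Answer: √110927003/517 ≈ 20.372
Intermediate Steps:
W = 93/2 (W = (½)*93 = 93/2 ≈ 46.500)
A(M, n) = -92 + M + n
d(G) = 93/2
m = 4/517 (m = -2/(93/2 + (-92 - 89 - 124)) = -2/(93/2 - 305) = -2/(-517/2) = -2*(-2/517) = 4/517 ≈ 0.0077369)
√(m + X) = √(4/517 + 415) = √(214559/517) = √110927003/517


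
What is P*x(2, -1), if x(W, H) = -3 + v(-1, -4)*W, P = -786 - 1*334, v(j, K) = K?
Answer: 12320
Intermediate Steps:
P = -1120 (P = -786 - 334 = -1120)
x(W, H) = -3 - 4*W
P*x(2, -1) = -1120*(-3 - 4*2) = -1120*(-3 - 8) = -1120*(-11) = 12320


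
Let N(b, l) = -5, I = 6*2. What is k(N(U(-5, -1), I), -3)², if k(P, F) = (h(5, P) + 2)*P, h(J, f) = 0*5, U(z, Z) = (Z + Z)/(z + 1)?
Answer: 100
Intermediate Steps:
U(z, Z) = 2*Z/(1 + z) (U(z, Z) = (2*Z)/(1 + z) = 2*Z/(1 + z))
I = 12
h(J, f) = 0
k(P, F) = 2*P (k(P, F) = (0 + 2)*P = 2*P)
k(N(U(-5, -1), I), -3)² = (2*(-5))² = (-10)² = 100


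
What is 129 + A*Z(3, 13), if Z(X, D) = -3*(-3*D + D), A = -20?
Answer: -1431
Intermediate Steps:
Z(X, D) = 6*D (Z(X, D) = -(-6)*D = 6*D)
129 + A*Z(3, 13) = 129 - 120*13 = 129 - 20*78 = 129 - 1560 = -1431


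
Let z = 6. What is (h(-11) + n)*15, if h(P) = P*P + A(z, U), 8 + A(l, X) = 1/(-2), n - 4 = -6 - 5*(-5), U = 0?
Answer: 4065/2 ≈ 2032.5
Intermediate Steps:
n = 23 (n = 4 + (-6 - 5*(-5)) = 4 + (-6 + 25) = 4 + 19 = 23)
A(l, X) = -17/2 (A(l, X) = -8 + 1/(-2) = -8 - 1/2 = -17/2)
h(P) = -17/2 + P**2 (h(P) = P*P - 17/2 = P**2 - 17/2 = -17/2 + P**2)
(h(-11) + n)*15 = ((-17/2 + (-11)**2) + 23)*15 = ((-17/2 + 121) + 23)*15 = (225/2 + 23)*15 = (271/2)*15 = 4065/2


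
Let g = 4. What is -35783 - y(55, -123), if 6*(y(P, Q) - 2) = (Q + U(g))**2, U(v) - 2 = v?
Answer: -76133/2 ≈ -38067.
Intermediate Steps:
U(v) = 2 + v
y(P, Q) = 2 + (6 + Q)**2/6 (y(P, Q) = 2 + (Q + (2 + 4))**2/6 = 2 + (Q + 6)**2/6 = 2 + (6 + Q)**2/6)
-35783 - y(55, -123) = -35783 - (2 + (6 - 123)**2/6) = -35783 - (2 + (1/6)*(-117)**2) = -35783 - (2 + (1/6)*13689) = -35783 - (2 + 4563/2) = -35783 - 1*4567/2 = -35783 - 4567/2 = -76133/2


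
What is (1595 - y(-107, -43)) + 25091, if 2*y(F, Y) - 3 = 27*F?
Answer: 28129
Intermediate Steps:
y(F, Y) = 3/2 + 27*F/2 (y(F, Y) = 3/2 + (27*F)/2 = 3/2 + 27*F/2)
(1595 - y(-107, -43)) + 25091 = (1595 - (3/2 + (27/2)*(-107))) + 25091 = (1595 - (3/2 - 2889/2)) + 25091 = (1595 - 1*(-1443)) + 25091 = (1595 + 1443) + 25091 = 3038 + 25091 = 28129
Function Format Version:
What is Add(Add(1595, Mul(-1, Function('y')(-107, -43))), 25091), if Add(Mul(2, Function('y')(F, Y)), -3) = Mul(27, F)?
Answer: 28129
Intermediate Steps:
Function('y')(F, Y) = Add(Rational(3, 2), Mul(Rational(27, 2), F)) (Function('y')(F, Y) = Add(Rational(3, 2), Mul(Rational(1, 2), Mul(27, F))) = Add(Rational(3, 2), Mul(Rational(27, 2), F)))
Add(Add(1595, Mul(-1, Function('y')(-107, -43))), 25091) = Add(Add(1595, Mul(-1, Add(Rational(3, 2), Mul(Rational(27, 2), -107)))), 25091) = Add(Add(1595, Mul(-1, Add(Rational(3, 2), Rational(-2889, 2)))), 25091) = Add(Add(1595, Mul(-1, -1443)), 25091) = Add(Add(1595, 1443), 25091) = Add(3038, 25091) = 28129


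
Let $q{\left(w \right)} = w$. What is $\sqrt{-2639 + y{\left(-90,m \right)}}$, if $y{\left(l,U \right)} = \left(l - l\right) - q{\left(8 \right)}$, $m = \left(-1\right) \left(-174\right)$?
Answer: $i \sqrt{2647} \approx 51.449 i$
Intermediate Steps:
$m = 174$
$y{\left(l,U \right)} = -8$ ($y{\left(l,U \right)} = \left(l - l\right) - 8 = 0 - 8 = -8$)
$\sqrt{-2639 + y{\left(-90,m \right)}} = \sqrt{-2639 - 8} = \sqrt{-2647} = i \sqrt{2647}$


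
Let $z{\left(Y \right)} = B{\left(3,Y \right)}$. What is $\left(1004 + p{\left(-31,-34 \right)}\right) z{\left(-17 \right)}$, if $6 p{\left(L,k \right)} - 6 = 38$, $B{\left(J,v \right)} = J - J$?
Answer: $0$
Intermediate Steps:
$B{\left(J,v \right)} = 0$
$z{\left(Y \right)} = 0$
$p{\left(L,k \right)} = \frac{22}{3}$ ($p{\left(L,k \right)} = 1 + \frac{1}{6} \cdot 38 = 1 + \frac{19}{3} = \frac{22}{3}$)
$\left(1004 + p{\left(-31,-34 \right)}\right) z{\left(-17 \right)} = \left(1004 + \frac{22}{3}\right) 0 = \frac{3034}{3} \cdot 0 = 0$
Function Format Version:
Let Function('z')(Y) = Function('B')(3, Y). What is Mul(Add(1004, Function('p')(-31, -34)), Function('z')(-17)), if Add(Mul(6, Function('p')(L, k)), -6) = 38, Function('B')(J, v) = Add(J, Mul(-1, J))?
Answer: 0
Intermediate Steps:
Function('B')(J, v) = 0
Function('z')(Y) = 0
Function('p')(L, k) = Rational(22, 3) (Function('p')(L, k) = Add(1, Mul(Rational(1, 6), 38)) = Add(1, Rational(19, 3)) = Rational(22, 3))
Mul(Add(1004, Function('p')(-31, -34)), Function('z')(-17)) = Mul(Add(1004, Rational(22, 3)), 0) = Mul(Rational(3034, 3), 0) = 0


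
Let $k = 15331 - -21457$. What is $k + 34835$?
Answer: $71623$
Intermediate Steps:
$k = 36788$ ($k = 15331 + 21457 = 36788$)
$k + 34835 = 36788 + 34835 = 71623$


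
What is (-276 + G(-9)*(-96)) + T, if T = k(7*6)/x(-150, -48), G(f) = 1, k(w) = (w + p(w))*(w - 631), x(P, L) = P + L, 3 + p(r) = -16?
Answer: -60109/198 ≈ -303.58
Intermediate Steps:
p(r) = -19 (p(r) = -3 - 16 = -19)
x(P, L) = L + P
k(w) = (-631 + w)*(-19 + w) (k(w) = (w - 19)*(w - 631) = (-19 + w)*(-631 + w) = (-631 + w)*(-19 + w))
T = 13547/198 (T = (11989 + (7*6)² - 4550*6)/(-48 - 150) = (11989 + 42² - 650*42)/(-198) = (11989 + 1764 - 27300)*(-1/198) = -13547*(-1/198) = 13547/198 ≈ 68.419)
(-276 + G(-9)*(-96)) + T = (-276 + 1*(-96)) + 13547/198 = (-276 - 96) + 13547/198 = -372 + 13547/198 = -60109/198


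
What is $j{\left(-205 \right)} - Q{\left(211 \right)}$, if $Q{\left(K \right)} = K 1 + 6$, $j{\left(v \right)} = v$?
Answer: $-422$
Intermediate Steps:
$Q{\left(K \right)} = 6 + K$ ($Q{\left(K \right)} = K + 6 = 6 + K$)
$j{\left(-205 \right)} - Q{\left(211 \right)} = -205 - \left(6 + 211\right) = -205 - 217 = -422$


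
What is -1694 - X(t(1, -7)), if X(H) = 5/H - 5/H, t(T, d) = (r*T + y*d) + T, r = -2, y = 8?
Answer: -1694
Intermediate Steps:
t(T, d) = -T + 8*d (t(T, d) = (-2*T + 8*d) + T = -T + 8*d)
X(H) = 0
-1694 - X(t(1, -7)) = -1694 - 1*0 = -1694 + 0 = -1694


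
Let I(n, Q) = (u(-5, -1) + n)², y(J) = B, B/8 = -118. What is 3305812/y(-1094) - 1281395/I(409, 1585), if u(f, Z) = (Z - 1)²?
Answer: -2394401203/682276 ≈ -3509.4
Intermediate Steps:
B = -944 (B = 8*(-118) = -944)
y(J) = -944
u(f, Z) = (-1 + Z)²
I(n, Q) = (4 + n)² (I(n, Q) = ((-1 - 1)² + n)² = ((-2)² + n)² = (4 + n)²)
3305812/y(-1094) - 1281395/I(409, 1585) = 3305812/(-944) - 1281395/(4 + 409)² = 3305812*(-1/944) - 1281395/(413²) = -826453/236 - 1281395/170569 = -2394401203/682276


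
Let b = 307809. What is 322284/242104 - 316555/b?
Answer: 5640671009/18630447534 ≈ 0.30277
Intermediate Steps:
322284/242104 - 316555/b = 322284/242104 - 316555/307809 = 322284*(1/242104) - 316555*1/307809 = 80571/60526 - 316555/307809 = 5640671009/18630447534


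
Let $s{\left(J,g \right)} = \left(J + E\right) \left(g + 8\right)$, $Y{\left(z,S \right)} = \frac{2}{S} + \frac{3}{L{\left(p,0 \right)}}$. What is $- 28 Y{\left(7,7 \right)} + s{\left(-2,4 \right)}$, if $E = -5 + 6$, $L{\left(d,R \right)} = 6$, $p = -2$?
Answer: $-34$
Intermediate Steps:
$E = 1$
$Y{\left(z,S \right)} = \frac{1}{2} + \frac{2}{S}$ ($Y{\left(z,S \right)} = \frac{2}{S} + \frac{3}{6} = \frac{2}{S} + 3 \cdot \frac{1}{6} = \frac{2}{S} + \frac{1}{2} = \frac{1}{2} + \frac{2}{S}$)
$s{\left(J,g \right)} = \left(1 + J\right) \left(8 + g\right)$ ($s{\left(J,g \right)} = \left(J + 1\right) \left(g + 8\right) = \left(1 + J\right) \left(8 + g\right)$)
$- 28 Y{\left(7,7 \right)} + s{\left(-2,4 \right)} = - 28 \frac{4 + 7}{2 \cdot 7} + \left(8 + 4 + 8 \left(-2\right) - 8\right) = - 28 \cdot \frac{1}{2} \cdot \frac{1}{7} \cdot 11 + \left(8 + 4 - 16 - 8\right) = \left(-28\right) \frac{11}{14} - 12 = -22 - 12 = -34$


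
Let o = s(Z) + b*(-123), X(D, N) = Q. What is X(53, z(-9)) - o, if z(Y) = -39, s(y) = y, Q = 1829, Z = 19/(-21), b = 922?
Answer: 2419954/21 ≈ 1.1524e+5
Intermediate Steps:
Z = -19/21 (Z = 19*(-1/21) = -19/21 ≈ -0.90476)
X(D, N) = 1829
o = -2381545/21 (o = -19/21 + 922*(-123) = -19/21 - 113406 = -2381545/21 ≈ -1.1341e+5)
X(53, z(-9)) - o = 1829 - 1*(-2381545/21) = 1829 + 2381545/21 = 2419954/21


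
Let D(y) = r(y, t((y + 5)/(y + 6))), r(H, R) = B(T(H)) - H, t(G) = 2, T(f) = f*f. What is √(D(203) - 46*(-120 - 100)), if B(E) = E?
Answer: √51126 ≈ 226.11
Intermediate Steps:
T(f) = f²
r(H, R) = H² - H
D(y) = y*(-1 + y)
√(D(203) - 46*(-120 - 100)) = √(203*(-1 + 203) - 46*(-120 - 100)) = √(203*202 - 46*(-220)) = √(41006 + 10120) = √51126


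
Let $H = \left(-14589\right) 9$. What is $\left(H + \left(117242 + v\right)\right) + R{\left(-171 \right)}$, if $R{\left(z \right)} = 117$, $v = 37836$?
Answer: $23894$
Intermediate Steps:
$H = -131301$
$\left(H + \left(117242 + v\right)\right) + R{\left(-171 \right)} = \left(-131301 + \left(117242 + 37836\right)\right) + 117 = \left(-131301 + 155078\right) + 117 = 23777 + 117 = 23894$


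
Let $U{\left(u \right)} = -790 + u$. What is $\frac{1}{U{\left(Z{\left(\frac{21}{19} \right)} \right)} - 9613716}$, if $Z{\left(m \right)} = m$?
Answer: $- \frac{19}{182675593} \approx -1.0401 \cdot 10^{-7}$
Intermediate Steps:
$\frac{1}{U{\left(Z{\left(\frac{21}{19} \right)} \right)} - 9613716} = \frac{1}{\left(-790 + \frac{21}{19}\right) - 9613716} = \frac{1}{- \frac{14989}{19} - 9613716} = \frac{1}{- \frac{182675593}{19}} = - \frac{19}{182675593}$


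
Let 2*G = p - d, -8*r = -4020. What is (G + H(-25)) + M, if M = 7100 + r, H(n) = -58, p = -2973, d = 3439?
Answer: 8677/2 ≈ 4338.5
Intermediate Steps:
r = 1005/2 (r = -1/8*(-4020) = 1005/2 ≈ 502.50)
M = 15205/2 (M = 7100 + 1005/2 = 15205/2 ≈ 7602.5)
G = -3206 (G = (-2973 - 1*3439)/2 = (-2973 - 3439)/2 = (1/2)*(-6412) = -3206)
(G + H(-25)) + M = (-3206 - 58) + 15205/2 = -3264 + 15205/2 = 8677/2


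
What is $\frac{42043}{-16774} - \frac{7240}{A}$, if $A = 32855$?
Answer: $- \frac{300553305}{110221954} \approx -2.7268$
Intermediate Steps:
$\frac{42043}{-16774} - \frac{7240}{A} = \frac{42043}{-16774} - \frac{7240}{32855} = 42043 \left(- \frac{1}{16774}\right) - \frac{1448}{6571} = - \frac{42043}{16774} - \frac{1448}{6571} = - \frac{300553305}{110221954}$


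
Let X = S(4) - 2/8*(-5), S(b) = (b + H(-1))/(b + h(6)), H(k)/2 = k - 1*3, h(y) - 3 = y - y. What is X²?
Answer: 361/784 ≈ 0.46046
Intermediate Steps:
h(y) = 3 (h(y) = 3 + (y - y) = 3 + 0 = 3)
H(k) = -6 + 2*k (H(k) = 2*(k - 1*3) = 2*(k - 3) = 2*(-3 + k) = -6 + 2*k)
S(b) = (-8 + b)/(3 + b) (S(b) = (b + (-6 + 2*(-1)))/(b + 3) = (b + (-6 - 2))/(3 + b) = (b - 8)/(3 + b) = (-8 + b)/(3 + b))
X = 19/28 (X = (-8 + 4)/(3 + 4) - 2/8*(-5) = -4/7 - 2*⅛*(-5) = (⅐)*(-4) - ¼*(-5) = -4/7 + 5/4 = 19/28 ≈ 0.67857)
X² = (19/28)² = 361/784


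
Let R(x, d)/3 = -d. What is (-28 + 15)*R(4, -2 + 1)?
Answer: -39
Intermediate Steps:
R(x, d) = -3*d (R(x, d) = 3*(-d) = -3*d)
(-28 + 15)*R(4, -2 + 1) = (-28 + 15)*(-3*(-2 + 1)) = -(-39)*(-1) = -13*3 = -39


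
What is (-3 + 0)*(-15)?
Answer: 45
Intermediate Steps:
(-3 + 0)*(-15) = -3*(-15) = 45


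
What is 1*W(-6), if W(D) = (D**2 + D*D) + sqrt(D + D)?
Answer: 72 + 2*I*sqrt(3) ≈ 72.0 + 3.4641*I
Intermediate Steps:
W(D) = 2*D**2 + sqrt(2)*sqrt(D) (W(D) = (D**2 + D**2) + sqrt(2*D) = 2*D**2 + sqrt(2)*sqrt(D))
1*W(-6) = 1*(2*(-6)**2 + sqrt(2)*sqrt(-6)) = 1*(2*36 + sqrt(2)*(I*sqrt(6))) = 1*(72 + 2*I*sqrt(3)) = 72 + 2*I*sqrt(3)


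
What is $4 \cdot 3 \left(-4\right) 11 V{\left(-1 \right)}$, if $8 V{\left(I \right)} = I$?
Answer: $66$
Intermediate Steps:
$V{\left(I \right)} = \frac{I}{8}$
$4 \cdot 3 \left(-4\right) 11 V{\left(-1 \right)} = 4 \cdot 3 \left(-4\right) 11 \cdot \frac{1}{8} \left(-1\right) = 12 \left(-4\right) 11 \left(- \frac{1}{8}\right) = \left(-48\right) \left(- \frac{11}{8}\right) = 66$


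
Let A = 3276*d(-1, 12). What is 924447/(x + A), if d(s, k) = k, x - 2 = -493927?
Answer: -924447/454613 ≈ -2.0335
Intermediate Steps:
x = -493925 (x = 2 - 493927 = -493925)
A = 39312 (A = 3276*12 = 39312)
924447/(x + A) = 924447/(-493925 + 39312) = 924447/(-454613) = 924447*(-1/454613) = -924447/454613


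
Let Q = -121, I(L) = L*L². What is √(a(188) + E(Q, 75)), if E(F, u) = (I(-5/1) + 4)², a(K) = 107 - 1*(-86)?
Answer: √14834 ≈ 121.79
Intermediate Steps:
a(K) = 193 (a(K) = 107 + 86 = 193)
I(L) = L³
E(F, u) = 14641 (E(F, u) = ((-5/1)³ + 4)² = ((-5*1)³ + 4)² = ((-5)³ + 4)² = (-125 + 4)² = (-121)² = 14641)
√(a(188) + E(Q, 75)) = √(193 + 14641) = √14834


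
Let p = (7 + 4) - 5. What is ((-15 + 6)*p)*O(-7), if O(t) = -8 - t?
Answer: 54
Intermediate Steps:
p = 6 (p = 11 - 5 = 6)
((-15 + 6)*p)*O(-7) = ((-15 + 6)*6)*(-8 - 1*(-7)) = (-9*6)*(-8 + 7) = -54*(-1) = 54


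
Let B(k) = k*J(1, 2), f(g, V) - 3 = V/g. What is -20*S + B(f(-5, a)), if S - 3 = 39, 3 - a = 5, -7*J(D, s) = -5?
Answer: -5863/7 ≈ -837.57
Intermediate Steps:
J(D, s) = 5/7 (J(D, s) = -1/7*(-5) = 5/7)
a = -2 (a = 3 - 1*5 = 3 - 5 = -2)
f(g, V) = 3 + V/g
S = 42 (S = 3 + 39 = 42)
B(k) = 5*k/7 (B(k) = k*(5/7) = 5*k/7)
-20*S + B(f(-5, a)) = -20*42 + 5*(3 - 2/(-5))/7 = -840 + 5*(3 - 2*(-1/5))/7 = -840 + 5*(3 + 2/5)/7 = -840 + (5/7)*(17/5) = -840 + 17/7 = -5863/7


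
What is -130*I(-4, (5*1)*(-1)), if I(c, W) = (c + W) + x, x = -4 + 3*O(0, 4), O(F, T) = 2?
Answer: 910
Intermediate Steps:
x = 2 (x = -4 + 3*2 = -4 + 6 = 2)
I(c, W) = 2 + W + c (I(c, W) = (c + W) + 2 = (W + c) + 2 = 2 + W + c)
-130*I(-4, (5*1)*(-1)) = -130*(2 + (5*1)*(-1) - 4) = -130*(2 + 5*(-1) - 4) = -130*(2 - 5 - 4) = -130*(-7) = 910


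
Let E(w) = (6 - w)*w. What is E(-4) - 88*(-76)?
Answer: 6648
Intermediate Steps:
E(w) = w*(6 - w)
E(-4) - 88*(-76) = -4*(6 - 1*(-4)) - 88*(-76) = -4*(6 + 4) + 6688 = -4*10 + 6688 = -40 + 6688 = 6648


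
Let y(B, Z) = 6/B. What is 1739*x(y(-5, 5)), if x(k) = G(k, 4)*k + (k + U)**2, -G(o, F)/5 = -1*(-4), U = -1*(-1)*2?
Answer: 1071224/25 ≈ 42849.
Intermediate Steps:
U = 2 (U = 1*2 = 2)
G(o, F) = -20 (G(o, F) = -(-5)*(-4) = -5*4 = -20)
x(k) = (2 + k)**2 - 20*k (x(k) = -20*k + (k + 2)**2 = -20*k + (2 + k)**2 = (2 + k)**2 - 20*k)
1739*x(y(-5, 5)) = 1739*((2 + 6/(-5))**2 - 120/(-5)) = 1739*((2 + 6*(-1/5))**2 - 120*(-1)/5) = 1739*((2 - 6/5)**2 - 20*(-6/5)) = 1739*((4/5)**2 + 24) = 1739*(16/25 + 24) = 1739*(616/25) = 1071224/25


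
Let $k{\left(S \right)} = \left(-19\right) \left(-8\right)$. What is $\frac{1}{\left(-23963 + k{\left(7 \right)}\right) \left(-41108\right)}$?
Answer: $\frac{1}{978822588} \approx 1.0216 \cdot 10^{-9}$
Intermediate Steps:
$k{\left(S \right)} = 152$
$\frac{1}{\left(-23963 + k{\left(7 \right)}\right) \left(-41108\right)} = \frac{1}{\left(-23963 + 152\right) \left(-41108\right)} = \frac{1}{-23811} \left(- \frac{1}{41108}\right) = \left(- \frac{1}{23811}\right) \left(- \frac{1}{41108}\right) = \frac{1}{978822588}$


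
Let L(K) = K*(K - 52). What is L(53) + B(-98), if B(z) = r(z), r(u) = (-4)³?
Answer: -11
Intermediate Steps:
r(u) = -64
B(z) = -64
L(K) = K*(-52 + K)
L(53) + B(-98) = 53*(-52 + 53) - 64 = 53*1 - 64 = 53 - 64 = -11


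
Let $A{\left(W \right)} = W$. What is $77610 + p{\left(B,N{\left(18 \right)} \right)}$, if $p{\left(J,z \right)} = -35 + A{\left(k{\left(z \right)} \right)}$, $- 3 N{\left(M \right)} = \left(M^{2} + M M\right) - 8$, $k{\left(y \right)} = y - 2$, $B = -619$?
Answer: $\frac{232079}{3} \approx 77360.0$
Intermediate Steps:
$k{\left(y \right)} = -2 + y$ ($k{\left(y \right)} = y - 2 = -2 + y$)
$N{\left(M \right)} = \frac{8}{3} - \frac{2 M^{2}}{3}$ ($N{\left(M \right)} = - \frac{\left(M^{2} + M M\right) - 8}{3} = - \frac{\left(M^{2} + M^{2}\right) - 8}{3} = - \frac{2 M^{2} - 8}{3} = - \frac{-8 + 2 M^{2}}{3} = \frac{8}{3} - \frac{2 M^{2}}{3}$)
$p{\left(J,z \right)} = -37 + z$ ($p{\left(J,z \right)} = -35 + \left(-2 + z\right) = -37 + z$)
$77610 + p{\left(B,N{\left(18 \right)} \right)} = 77610 + \left(-37 + \left(\frac{8}{3} - \frac{2 \cdot 18^{2}}{3}\right)\right) = 77610 + \left(-37 + \left(\frac{8}{3} - 216\right)\right) = 77610 - \frac{751}{3} = \frac{232079}{3}$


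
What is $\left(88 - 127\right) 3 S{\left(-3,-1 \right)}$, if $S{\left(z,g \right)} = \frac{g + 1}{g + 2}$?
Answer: $0$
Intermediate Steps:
$S{\left(z,g \right)} = \frac{1 + g}{2 + g}$
$\left(88 - 127\right) 3 S{\left(-3,-1 \right)} = \left(88 - 127\right) 3 \frac{1 - 1}{2 - 1} = - 39 \cdot 3 \cdot 1^{-1} \cdot 0 = - 39 \cdot 3 \cdot 1 \cdot 0 = - 39 \cdot 3 \cdot 0 = \left(-39\right) 0 = 0$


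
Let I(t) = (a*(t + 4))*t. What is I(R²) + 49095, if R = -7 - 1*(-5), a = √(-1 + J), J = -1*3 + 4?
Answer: 49095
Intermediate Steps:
J = 1 (J = -3 + 4 = 1)
a = 0 (a = √(-1 + 1) = √0 = 0)
R = -2 (R = -7 + 5 = -2)
I(t) = 0 (I(t) = (0*(t + 4))*t = (0*(4 + t))*t = 0*t = 0)
I(R²) + 49095 = 0 + 49095 = 49095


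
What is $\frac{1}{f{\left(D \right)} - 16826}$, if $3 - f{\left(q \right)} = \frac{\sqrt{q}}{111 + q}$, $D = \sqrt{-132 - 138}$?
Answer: $\frac{3 \left(-37 - i \sqrt{30}\right)}{1867353 + 50469 i \sqrt{30} + 3^{\frac{3}{4}} \sqrt[4]{10} \sqrt{i}} \approx -5.9442 \cdot 10^{-5} + 7.6071 \cdot 10^{-11} i$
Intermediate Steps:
$D = 3 i \sqrt{30}$ ($D = \sqrt{-270} = 3 i \sqrt{30} \approx 16.432 i$)
$f{\left(q \right)} = 3 - \frac{\sqrt{q}}{111 + q}$
$\frac{1}{f{\left(D \right)} - 16826} = \frac{1}{\frac{333 - \sqrt{3 i \sqrt{30}} + 3 \cdot 3 i \sqrt{30}}{111 + 3 i \sqrt{30}} - 16826} = \frac{1}{\frac{333 - 3^{\frac{3}{4}} \sqrt[4]{10} \sqrt{i} + 9 i \sqrt{30}}{111 + 3 i \sqrt{30}} - 16826} = \frac{1}{\frac{333 + 9 i \sqrt{30} - 3^{\frac{3}{4}} \sqrt[4]{10} \sqrt{i}}{111 + 3 i \sqrt{30}} - 16826} = \frac{1}{-16826 + \frac{333 + 9 i \sqrt{30} - 3^{\frac{3}{4}} \sqrt[4]{10} \sqrt{i}}{111 + 3 i \sqrt{30}}}$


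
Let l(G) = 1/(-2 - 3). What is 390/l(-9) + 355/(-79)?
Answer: -154405/79 ≈ -1954.5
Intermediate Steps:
l(G) = -⅕ (l(G) = 1/(-5) = -⅕)
390/l(-9) + 355/(-79) = 390/(-⅕) + 355/(-79) = 390*(-5) + 355*(-1/79) = -1950 - 355/79 = -154405/79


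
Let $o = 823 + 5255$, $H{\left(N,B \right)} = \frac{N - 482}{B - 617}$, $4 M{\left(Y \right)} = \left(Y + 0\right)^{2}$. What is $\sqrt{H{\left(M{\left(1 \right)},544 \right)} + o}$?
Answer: $\frac{\sqrt{129699319}}{146} \approx 78.004$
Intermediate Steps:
$M{\left(Y \right)} = \frac{Y^{2}}{4}$ ($M{\left(Y \right)} = \frac{\left(Y + 0\right)^{2}}{4} = \frac{Y^{2}}{4}$)
$H{\left(N,B \right)} = \frac{-482 + N}{-617 + B}$
$o = 6078$
$\sqrt{H{\left(M{\left(1 \right)},544 \right)} + o} = \sqrt{\frac{-482 + \frac{1^{2}}{4}}{-617 + 544} + 6078} = \sqrt{\frac{-482 + \frac{1}{4} \cdot 1}{-73} + 6078} = \sqrt{- \frac{-482 + \frac{1}{4}}{73} + 6078} = \sqrt{\left(- \frac{1}{73}\right) \left(- \frac{1927}{4}\right) + 6078} = \sqrt{\frac{1927}{292} + 6078} = \sqrt{\frac{1776703}{292}} = \frac{\sqrt{129699319}}{146}$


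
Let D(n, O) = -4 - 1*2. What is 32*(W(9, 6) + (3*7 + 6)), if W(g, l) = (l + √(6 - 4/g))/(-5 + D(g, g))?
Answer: 9312/11 - 160*√2/33 ≈ 839.69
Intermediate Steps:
D(n, O) = -6 (D(n, O) = -4 - 2 = -6)
W(g, l) = -l/11 - √(6 - 4/g)/11 (W(g, l) = (l + √(6 - 4/g))/(-5 - 6) = (l + √(6 - 4/g))/(-11) = (l + √(6 - 4/g))*(-1/11) = -l/11 - √(6 - 4/g)/11)
32*(W(9, 6) + (3*7 + 6)) = 32*((-1/11*6 - √2*√((-2 + 3*9)/9)/11) + (3*7 + 6)) = 32*((-6/11 - √2*√((-2 + 27)/9)/11) + (21 + 6)) = 32*((-6/11 - √2*√((⅑)*25)/11) + 27) = 32*((-6/11 - √2*√(25/9)/11) + 27) = 32*((-6/11 - 1/11*√2*5/3) + 27) = 32*((-6/11 - 5*√2/33) + 27) = 32*(291/11 - 5*√2/33) = 9312/11 - 160*√2/33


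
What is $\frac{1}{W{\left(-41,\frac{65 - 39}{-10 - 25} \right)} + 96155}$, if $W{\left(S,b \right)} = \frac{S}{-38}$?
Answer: $\frac{38}{3653931} \approx 1.04 \cdot 10^{-5}$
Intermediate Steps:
$W{\left(S,b \right)} = - \frac{S}{38}$ ($W{\left(S,b \right)} = S \left(- \frac{1}{38}\right) = - \frac{S}{38}$)
$\frac{1}{W{\left(-41,\frac{65 - 39}{-10 - 25} \right)} + 96155} = \frac{1}{\left(- \frac{1}{38}\right) \left(-41\right) + 96155} = \frac{1}{\frac{41}{38} + 96155} = \frac{1}{\frac{3653931}{38}} = \frac{38}{3653931}$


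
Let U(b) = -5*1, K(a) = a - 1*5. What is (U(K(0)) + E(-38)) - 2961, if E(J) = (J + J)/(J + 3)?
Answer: -103734/35 ≈ -2963.8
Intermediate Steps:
K(a) = -5 + a (K(a) = a - 5 = -5 + a)
E(J) = 2*J/(3 + J) (E(J) = (2*J)/(3 + J) = 2*J/(3 + J))
U(b) = -5
(U(K(0)) + E(-38)) - 2961 = (-5 + 2*(-38)/(3 - 38)) - 2961 = (-5 + 2*(-38)/(-35)) - 2961 = (-5 + 2*(-38)*(-1/35)) - 2961 = (-5 + 76/35) - 2961 = -99/35 - 2961 = -103734/35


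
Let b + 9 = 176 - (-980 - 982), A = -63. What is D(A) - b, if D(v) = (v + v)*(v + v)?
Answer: 13747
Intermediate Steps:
b = 2129 (b = -9 + (176 - (-980 - 982)) = -9 + (176 - 1*(-1962)) = -9 + (176 + 1962) = -9 + 2138 = 2129)
D(v) = 4*v**2 (D(v) = (2*v)*(2*v) = 4*v**2)
D(A) - b = 4*(-63)**2 - 1*2129 = 4*3969 - 2129 = 15876 - 2129 = 13747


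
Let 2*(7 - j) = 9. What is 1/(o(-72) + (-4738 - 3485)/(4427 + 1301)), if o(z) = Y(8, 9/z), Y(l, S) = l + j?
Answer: 5728/51921 ≈ 0.11032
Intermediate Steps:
j = 5/2 (j = 7 - ½*9 = 7 - 9/2 = 5/2 ≈ 2.5000)
Y(l, S) = 5/2 + l (Y(l, S) = l + 5/2 = 5/2 + l)
o(z) = 21/2 (o(z) = 5/2 + 8 = 21/2)
1/(o(-72) + (-4738 - 3485)/(4427 + 1301)) = 1/(21/2 + (-4738 - 3485)/(4427 + 1301)) = 1/(21/2 - 8223/5728) = 1/(51921/5728) = 5728/51921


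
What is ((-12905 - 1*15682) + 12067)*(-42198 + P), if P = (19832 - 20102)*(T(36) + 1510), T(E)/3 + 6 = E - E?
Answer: 7352027760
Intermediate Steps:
T(E) = -18 (T(E) = -18 + 3*(E - E) = -18 + 3*0 = -18 + 0 = -18)
P = -402840 (P = (19832 - 20102)*(-18 + 1510) = -270*1492 = -402840)
((-12905 - 1*15682) + 12067)*(-42198 + P) = ((-12905 - 1*15682) + 12067)*(-42198 - 402840) = ((-12905 - 15682) + 12067)*(-445038) = (-28587 + 12067)*(-445038) = -16520*(-445038) = 7352027760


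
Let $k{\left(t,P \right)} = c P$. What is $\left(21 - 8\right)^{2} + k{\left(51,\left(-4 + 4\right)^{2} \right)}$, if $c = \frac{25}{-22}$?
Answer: $169$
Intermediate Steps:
$c = - \frac{25}{22}$ ($c = 25 \left(- \frac{1}{22}\right) = - \frac{25}{22} \approx -1.1364$)
$k{\left(t,P \right)} = - \frac{25 P}{22}$
$\left(21 - 8\right)^{2} + k{\left(51,\left(-4 + 4\right)^{2} \right)} = \left(21 - 8\right)^{2} - \frac{25 \left(-4 + 4\right)^{2}}{22} = 13^{2} - \frac{25 \cdot 0^{2}}{22} = 169 - 0 = 169 + 0 = 169$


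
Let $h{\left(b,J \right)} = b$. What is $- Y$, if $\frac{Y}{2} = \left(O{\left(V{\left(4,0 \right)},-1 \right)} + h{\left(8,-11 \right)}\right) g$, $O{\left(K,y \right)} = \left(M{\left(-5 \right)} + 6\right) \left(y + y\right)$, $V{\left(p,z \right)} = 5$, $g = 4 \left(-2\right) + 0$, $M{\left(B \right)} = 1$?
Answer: $-96$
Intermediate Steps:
$g = -8$ ($g = -8 + 0 = -8$)
$O{\left(K,y \right)} = 14 y$ ($O{\left(K,y \right)} = \left(1 + 6\right) \left(y + y\right) = 7 \cdot 2 y = 14 y$)
$Y = 96$ ($Y = 2 \left(14 \left(-1\right) + 8\right) \left(-8\right) = 2 \left(-14 + 8\right) \left(-8\right) = 2 \left(\left(-6\right) \left(-8\right)\right) = 2 \cdot 48 = 96$)
$- Y = \left(-1\right) 96 = -96$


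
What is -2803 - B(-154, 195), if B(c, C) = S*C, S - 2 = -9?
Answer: -1438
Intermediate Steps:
S = -7 (S = 2 - 9 = -7)
B(c, C) = -7*C
-2803 - B(-154, 195) = -2803 - (-7)*195 = -2803 - 1*(-1365) = -2803 + 1365 = -1438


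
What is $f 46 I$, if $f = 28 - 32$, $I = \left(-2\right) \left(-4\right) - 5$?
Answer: $-552$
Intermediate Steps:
$I = 3$ ($I = 8 - 5 = 3$)
$f = -4$ ($f = 28 - 32 = -4$)
$f 46 I = \left(-4\right) 46 \cdot 3 = \left(-184\right) 3 = -552$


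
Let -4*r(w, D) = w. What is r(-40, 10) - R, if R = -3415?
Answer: 3425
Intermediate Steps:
r(w, D) = -w/4
r(-40, 10) - R = -¼*(-40) - 1*(-3415) = 10 + 3415 = 3425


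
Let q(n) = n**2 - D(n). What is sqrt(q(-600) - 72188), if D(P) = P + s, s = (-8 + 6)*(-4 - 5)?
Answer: sqrt(288394) ≈ 537.02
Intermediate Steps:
s = 18 (s = -2*(-9) = 18)
D(P) = 18 + P (D(P) = P + 18 = 18 + P)
q(n) = -18 + n**2 - n (q(n) = n**2 - (18 + n) = n**2 + (-18 - n) = -18 + n**2 - n)
sqrt(q(-600) - 72188) = sqrt((-18 + (-600)**2 - 1*(-600)) - 72188) = sqrt((-18 + 360000 + 600) - 72188) = sqrt(360582 - 72188) = sqrt(288394)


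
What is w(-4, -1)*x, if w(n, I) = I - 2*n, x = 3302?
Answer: 23114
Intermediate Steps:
w(-4, -1)*x = (-1 - 2*(-4))*3302 = (-1 + 8)*3302 = 7*3302 = 23114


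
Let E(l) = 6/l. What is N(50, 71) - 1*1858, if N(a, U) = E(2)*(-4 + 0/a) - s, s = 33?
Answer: -1903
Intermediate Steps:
N(a, U) = -45 (N(a, U) = (6/2)*(-4 + 0/a) - 1*33 = (6*(½))*(-4 + 0) - 33 = 3*(-4) - 33 = -12 - 33 = -45)
N(50, 71) - 1*1858 = -45 - 1*1858 = -45 - 1858 = -1903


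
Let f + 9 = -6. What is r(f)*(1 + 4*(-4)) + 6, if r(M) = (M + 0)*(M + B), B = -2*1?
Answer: -3819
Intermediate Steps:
f = -15 (f = -9 - 6 = -15)
B = -2
r(M) = M*(-2 + M) (r(M) = (M + 0)*(M - 2) = M*(-2 + M))
r(f)*(1 + 4*(-4)) + 6 = (-15*(-2 - 15))*(1 + 4*(-4)) + 6 = (-15*(-17))*(1 - 16) + 6 = 255*(-15) + 6 = -3825 + 6 = -3819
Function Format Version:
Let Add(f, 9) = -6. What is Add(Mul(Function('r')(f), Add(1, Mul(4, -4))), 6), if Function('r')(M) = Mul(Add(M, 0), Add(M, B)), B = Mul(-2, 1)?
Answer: -3819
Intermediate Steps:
f = -15 (f = Add(-9, -6) = -15)
B = -2
Function('r')(M) = Mul(M, Add(-2, M)) (Function('r')(M) = Mul(Add(M, 0), Add(M, -2)) = Mul(M, Add(-2, M)))
Add(Mul(Function('r')(f), Add(1, Mul(4, -4))), 6) = Add(Mul(Mul(-15, Add(-2, -15)), Add(1, Mul(4, -4))), 6) = Add(Mul(Mul(-15, -17), Add(1, -16)), 6) = Add(Mul(255, -15), 6) = Add(-3825, 6) = -3819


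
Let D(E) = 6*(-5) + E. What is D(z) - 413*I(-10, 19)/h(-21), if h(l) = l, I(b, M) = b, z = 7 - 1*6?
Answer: -677/3 ≈ -225.67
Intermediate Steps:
z = 1 (z = 7 - 6 = 1)
D(E) = -30 + E
D(z) - 413*I(-10, 19)/h(-21) = (-30 + 1) - (-4130)/(-21) = -29 - (-4130)*(-1)/21 = -29 - 413*10/21 = -29 - 590/3 = -677/3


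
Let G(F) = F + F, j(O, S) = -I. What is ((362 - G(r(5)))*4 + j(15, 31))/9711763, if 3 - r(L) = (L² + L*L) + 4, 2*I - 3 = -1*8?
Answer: 3717/19423526 ≈ 0.00019137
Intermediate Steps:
I = -5/2 (I = 3/2 + (-1*8)/2 = 3/2 + (½)*(-8) = 3/2 - 4 = -5/2 ≈ -2.5000)
r(L) = -1 - 2*L² (r(L) = 3 - ((L² + L*L) + 4) = 3 - ((L² + L²) + 4) = 3 - (2*L² + 4) = 3 - (4 + 2*L²) = 3 + (-4 - 2*L²) = -1 - 2*L²)
j(O, S) = 5/2 (j(O, S) = -1*(-5/2) = 5/2)
G(F) = 2*F
((362 - G(r(5)))*4 + j(15, 31))/9711763 = ((362 - 2*(-1 - 2*5²))*4 + 5/2)/9711763 = ((362 - 2*(-1 - 2*25))*4 + 5/2)*(1/9711763) = ((362 - 2*(-1 - 50))*4 + 5/2)*(1/9711763) = ((362 - 2*(-51))*4 + 5/2)*(1/9711763) = ((362 - 1*(-102))*4 + 5/2)*(1/9711763) = ((362 + 102)*4 + 5/2)*(1/9711763) = (464*4 + 5/2)*(1/9711763) = (1856 + 5/2)*(1/9711763) = (3717/2)*(1/9711763) = 3717/19423526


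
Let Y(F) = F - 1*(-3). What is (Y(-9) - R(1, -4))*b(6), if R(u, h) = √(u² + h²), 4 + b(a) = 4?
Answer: 0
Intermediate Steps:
b(a) = 0 (b(a) = -4 + 4 = 0)
Y(F) = 3 + F (Y(F) = F + 3 = 3 + F)
R(u, h) = √(h² + u²)
(Y(-9) - R(1, -4))*b(6) = ((3 - 9) - √((-4)² + 1²))*0 = (-6 - √(16 + 1))*0 = (-6 - √17)*0 = 0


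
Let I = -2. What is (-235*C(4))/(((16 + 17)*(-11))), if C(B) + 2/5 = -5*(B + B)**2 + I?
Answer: -75764/363 ≈ -208.72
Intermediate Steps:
C(B) = -12/5 - 20*B**2 (C(B) = -2/5 + (-5*(B + B)**2 - 2) = -2/5 + (-5*4*B**2 - 2) = -2/5 + (-20*B**2 - 2) = -2/5 + (-2 - 20*B**2) = -12/5 - 20*B**2)
(-235*C(4))/(((16 + 17)*(-11))) = (-235*(-12/5 - 20*4**2))/(((16 + 17)*(-11))) = (-235*(-12/5 - 20*16))/((33*(-11))) = -235*(-12/5 - 320)/(-363) = -235*(-1612/5)*(-1/363) = 75764*(-1/363) = -75764/363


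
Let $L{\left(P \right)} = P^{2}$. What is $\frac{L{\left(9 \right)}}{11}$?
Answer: $\frac{81}{11} \approx 7.3636$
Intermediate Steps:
$\frac{L{\left(9 \right)}}{11} = \frac{9^{2}}{11} = 81 \cdot \frac{1}{11} = \frac{81}{11}$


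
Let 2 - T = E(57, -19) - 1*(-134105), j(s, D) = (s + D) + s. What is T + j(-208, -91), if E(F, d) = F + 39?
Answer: -134706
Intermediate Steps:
E(F, d) = 39 + F
j(s, D) = D + 2*s (j(s, D) = (D + s) + s = D + 2*s)
T = -134199 (T = 2 - ((39 + 57) - 1*(-134105)) = 2 - (96 + 134105) = 2 - 1*134201 = 2 - 134201 = -134199)
T + j(-208, -91) = -134199 + (-91 + 2*(-208)) = -134199 + (-91 - 416) = -134199 - 507 = -134706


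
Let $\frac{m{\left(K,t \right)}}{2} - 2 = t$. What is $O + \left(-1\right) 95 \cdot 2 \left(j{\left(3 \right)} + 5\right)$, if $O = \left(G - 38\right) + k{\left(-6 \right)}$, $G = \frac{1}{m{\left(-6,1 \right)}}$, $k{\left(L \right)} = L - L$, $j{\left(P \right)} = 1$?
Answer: $- \frac{7067}{6} \approx -1177.8$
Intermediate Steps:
$m{\left(K,t \right)} = 4 + 2 t$
$k{\left(L \right)} = 0$
$G = \frac{1}{6}$ ($G = \frac{1}{4 + 2 \cdot 1} = \frac{1}{4 + 2} = \frac{1}{6} \approx 0.16667$)
$O = - \frac{227}{6}$ ($O = \left(\frac{1}{6} - 38\right) + 0 = - \frac{227}{6} + 0 = - \frac{227}{6} \approx -37.833$)
$O + \left(-1\right) 95 \cdot 2 \left(j{\left(3 \right)} + 5\right) = - \frac{227}{6} + \left(-1\right) 95 \cdot 2 \left(1 + 5\right) = - \frac{227}{6} - 95 \cdot 2 \cdot 6 = - \frac{227}{6} - 1140 = - \frac{7067}{6}$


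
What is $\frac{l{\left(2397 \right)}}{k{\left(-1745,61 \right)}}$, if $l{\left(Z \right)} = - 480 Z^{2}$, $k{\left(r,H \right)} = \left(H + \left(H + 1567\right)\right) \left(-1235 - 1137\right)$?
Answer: $\frac{229824360}{333859} \approx 688.39$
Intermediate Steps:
$k{\left(r,H \right)} = -3716924 - 4744 H$ ($k{\left(r,H \right)} = \left(H + \left(1567 + H\right)\right) \left(-2372\right) = \left(1567 + 2 H\right) \left(-2372\right) = -3716924 - 4744 H$)
$\frac{l{\left(2397 \right)}}{k{\left(-1745,61 \right)}} = \frac{\left(-480\right) 2397^{2}}{-3716924 - 289384} = \frac{\left(-480\right) 5745609}{-3716924 - 289384} = - \frac{2757892320}{-4006308} = \left(-2757892320\right) \left(- \frac{1}{4006308}\right) = \frac{229824360}{333859}$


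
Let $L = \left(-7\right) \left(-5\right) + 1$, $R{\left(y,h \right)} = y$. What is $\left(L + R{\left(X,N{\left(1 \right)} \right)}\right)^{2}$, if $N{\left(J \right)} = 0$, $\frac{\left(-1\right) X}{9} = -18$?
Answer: $39204$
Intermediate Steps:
$X = 162$ ($X = \left(-9\right) \left(-18\right) = 162$)
$L = 36$ ($L = 35 + 1 = 36$)
$\left(L + R{\left(X,N{\left(1 \right)} \right)}\right)^{2} = \left(36 + 162\right)^{2} = 198^{2} = 39204$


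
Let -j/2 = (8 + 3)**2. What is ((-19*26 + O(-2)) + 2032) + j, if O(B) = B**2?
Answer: 1300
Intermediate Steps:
j = -242 (j = -2*(8 + 3)**2 = -2*11**2 = -2*121 = -242)
((-19*26 + O(-2)) + 2032) + j = ((-19*26 + (-2)**2) + 2032) - 242 = ((-494 + 4) + 2032) - 242 = (-490 + 2032) - 242 = 1542 - 242 = 1300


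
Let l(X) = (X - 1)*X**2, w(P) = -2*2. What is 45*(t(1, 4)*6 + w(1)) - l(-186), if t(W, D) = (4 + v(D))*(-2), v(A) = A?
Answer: 6464952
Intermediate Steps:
t(W, D) = -8 - 2*D (t(W, D) = (4 + D)*(-2) = -8 - 2*D)
w(P) = -4
l(X) = X**2*(-1 + X) (l(X) = (-1 + X)*X**2 = X**2*(-1 + X))
45*(t(1, 4)*6 + w(1)) - l(-186) = 45*((-8 - 2*4)*6 - 4) - (-186)**2*(-1 - 186) = 45*((-8 - 8)*6 - 4) - 34596*(-187) = 45*(-16*6 - 4) - 1*(-6469452) = 45*(-96 - 4) + 6469452 = 45*(-100) + 6469452 = -4500 + 6469452 = 6464952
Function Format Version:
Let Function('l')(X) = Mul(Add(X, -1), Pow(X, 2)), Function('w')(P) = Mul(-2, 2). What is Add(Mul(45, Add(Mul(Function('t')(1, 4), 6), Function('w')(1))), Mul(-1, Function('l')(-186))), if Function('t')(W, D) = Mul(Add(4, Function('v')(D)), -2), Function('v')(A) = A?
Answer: 6464952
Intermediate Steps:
Function('t')(W, D) = Add(-8, Mul(-2, D)) (Function('t')(W, D) = Mul(Add(4, D), -2) = Add(-8, Mul(-2, D)))
Function('w')(P) = -4
Function('l')(X) = Mul(Pow(X, 2), Add(-1, X)) (Function('l')(X) = Mul(Add(-1, X), Pow(X, 2)) = Mul(Pow(X, 2), Add(-1, X)))
Add(Mul(45, Add(Mul(Function('t')(1, 4), 6), Function('w')(1))), Mul(-1, Function('l')(-186))) = Add(Mul(45, Add(Mul(Add(-8, Mul(-2, 4)), 6), -4)), Mul(-1, Mul(Pow(-186, 2), Add(-1, -186)))) = Add(Mul(45, Add(Mul(Add(-8, -8), 6), -4)), Mul(-1, Mul(34596, -187))) = Add(Mul(45, Add(Mul(-16, 6), -4)), Mul(-1, -6469452)) = Add(Mul(45, Add(-96, -4)), 6469452) = Add(Mul(45, -100), 6469452) = Add(-4500, 6469452) = 6464952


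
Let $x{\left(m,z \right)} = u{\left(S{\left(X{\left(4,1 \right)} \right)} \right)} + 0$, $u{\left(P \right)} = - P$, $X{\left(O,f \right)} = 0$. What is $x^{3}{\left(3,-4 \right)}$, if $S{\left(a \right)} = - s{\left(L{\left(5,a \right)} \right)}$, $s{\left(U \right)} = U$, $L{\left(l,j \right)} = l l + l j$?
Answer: $15625$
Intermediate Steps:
$L{\left(l,j \right)} = l^{2} + j l$
$S{\left(a \right)} = -25 - 5 a$ ($S{\left(a \right)} = - 5 \left(a + 5\right) = - 5 \left(5 + a\right) = - (25 + 5 a) = -25 - 5 a$)
$x{\left(m,z \right)} = 25$ ($x{\left(m,z \right)} = - (-25 - 0) + 0 = - (-25 + 0) + 0 = \left(-1\right) \left(-25\right) + 0 = 25 + 0 = 25$)
$x^{3}{\left(3,-4 \right)} = 25^{3} = 15625$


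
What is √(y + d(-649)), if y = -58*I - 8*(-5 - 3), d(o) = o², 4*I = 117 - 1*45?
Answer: √420221 ≈ 648.24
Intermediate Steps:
I = 18 (I = (117 - 1*45)/4 = (117 - 45)/4 = (¼)*72 = 18)
y = -980 (y = -58*18 - 8*(-5 - 3) = -1044 - 8*(-8) = -1044 + 64 = -980)
√(y + d(-649)) = √(-980 + (-649)²) = √(-980 + 421201) = √420221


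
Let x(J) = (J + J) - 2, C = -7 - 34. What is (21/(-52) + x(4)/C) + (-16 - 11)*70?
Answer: -4030653/2132 ≈ -1890.6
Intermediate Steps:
C = -41
x(J) = -2 + 2*J (x(J) = 2*J - 2 = -2 + 2*J)
(21/(-52) + x(4)/C) + (-16 - 11)*70 = (21/(-52) + (-2 + 2*4)/(-41)) + (-16 - 11)*70 = (21*(-1/52) + (-2 + 8)*(-1/41)) - 27*70 = (-21/52 + 6*(-1/41)) - 1890 = (-21/52 - 6/41) - 1890 = -1173/2132 - 1890 = -4030653/2132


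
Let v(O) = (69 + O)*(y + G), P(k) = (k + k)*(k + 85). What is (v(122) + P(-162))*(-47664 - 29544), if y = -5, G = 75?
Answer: -2958456144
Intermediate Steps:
P(k) = 2*k*(85 + k) (P(k) = (2*k)*(85 + k) = 2*k*(85 + k))
v(O) = 4830 + 70*O (v(O) = (69 + O)*(-5 + 75) = (69 + O)*70 = 4830 + 70*O)
(v(122) + P(-162))*(-47664 - 29544) = ((4830 + 70*122) + 2*(-162)*(85 - 162))*(-47664 - 29544) = ((4830 + 8540) + 2*(-162)*(-77))*(-77208) = (13370 + 24948)*(-77208) = 38318*(-77208) = -2958456144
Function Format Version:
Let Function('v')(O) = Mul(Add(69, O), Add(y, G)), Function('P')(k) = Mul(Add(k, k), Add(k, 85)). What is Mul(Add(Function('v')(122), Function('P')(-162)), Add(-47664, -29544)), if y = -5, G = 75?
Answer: -2958456144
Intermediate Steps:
Function('P')(k) = Mul(2, k, Add(85, k)) (Function('P')(k) = Mul(Mul(2, k), Add(85, k)) = Mul(2, k, Add(85, k)))
Function('v')(O) = Add(4830, Mul(70, O)) (Function('v')(O) = Mul(Add(69, O), Add(-5, 75)) = Mul(Add(69, O), 70) = Add(4830, Mul(70, O)))
Mul(Add(Function('v')(122), Function('P')(-162)), Add(-47664, -29544)) = Mul(Add(Add(4830, Mul(70, 122)), Mul(2, -162, Add(85, -162))), Add(-47664, -29544)) = Mul(Add(Add(4830, 8540), Mul(2, -162, -77)), -77208) = Mul(Add(13370, 24948), -77208) = Mul(38318, -77208) = -2958456144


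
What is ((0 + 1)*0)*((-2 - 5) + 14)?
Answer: 0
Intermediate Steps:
((0 + 1)*0)*((-2 - 5) + 14) = (1*0)*(-7 + 14) = 0*7 = 0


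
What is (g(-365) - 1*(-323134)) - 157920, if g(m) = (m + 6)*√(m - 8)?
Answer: 165214 - 359*I*√373 ≈ 1.6521e+5 - 6933.4*I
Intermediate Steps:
g(m) = √(-8 + m)*(6 + m) (g(m) = (6 + m)*√(-8 + m) = √(-8 + m)*(6 + m))
(g(-365) - 1*(-323134)) - 157920 = (√(-8 - 365)*(6 - 365) - 1*(-323134)) - 157920 = (√(-373)*(-359) + 323134) - 157920 = ((I*√373)*(-359) + 323134) - 157920 = (-359*I*√373 + 323134) - 157920 = (323134 - 359*I*√373) - 157920 = 165214 - 359*I*√373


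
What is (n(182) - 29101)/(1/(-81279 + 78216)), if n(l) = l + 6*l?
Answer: 85234101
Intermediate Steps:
n(l) = 7*l
(n(182) - 29101)/(1/(-81279 + 78216)) = (7*182 - 29101)/(1/(-81279 + 78216)) = (1274 - 29101)/(1/(-3063)) = -27827/(-1/3063) = -27827*(-3063) = 85234101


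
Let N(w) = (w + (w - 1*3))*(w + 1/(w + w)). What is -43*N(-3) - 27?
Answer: -2505/2 ≈ -1252.5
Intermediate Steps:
N(w) = (-3 + 2*w)*(w + 1/(2*w)) (N(w) = (w + (w - 3))*(w + 1/(2*w)) = (w + (-3 + w))*(w + 1/(2*w)) = (-3 + 2*w)*(w + 1/(2*w)))
-43*N(-3) - 27 = -43*(1 - 3*(-3) + 2*(-3)² - 3/2/(-3)) - 27 = -43*(1 + 9 + 2*9 - 3/2*(-⅓)) - 27 = -43*(1 + 9 + 18 + ½) - 27 = -43*57/2 - 27 = -2451/2 - 27 = -2505/2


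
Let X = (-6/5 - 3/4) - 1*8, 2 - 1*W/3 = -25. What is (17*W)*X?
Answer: -274023/20 ≈ -13701.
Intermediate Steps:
W = 81 (W = 6 - 3*(-25) = 6 + 75 = 81)
X = -199/20 (X = (-6*⅕ - 3*¼) - 8 = (-6/5 - ¾) - 8 = -39/20 - 8 = -199/20 ≈ -9.9500)
(17*W)*X = (17*81)*(-199/20) = 1377*(-199/20) = -274023/20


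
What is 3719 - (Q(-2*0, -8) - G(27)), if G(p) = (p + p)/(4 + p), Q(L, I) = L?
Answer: 115343/31 ≈ 3720.7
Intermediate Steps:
G(p) = 2*p/(4 + p) (G(p) = (2*p)/(4 + p) = 2*p/(4 + p))
3719 - (Q(-2*0, -8) - G(27)) = 3719 - (-2*0 - 2*27/(4 + 27)) = 3719 - (0 - 2*27/31) = 3719 - (0 - 1*54/31) = 3719 - (0 - 54/31) = 3719 - 1*(-54/31) = 3719 + 54/31 = 115343/31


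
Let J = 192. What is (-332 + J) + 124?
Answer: -16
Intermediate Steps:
(-332 + J) + 124 = (-332 + 192) + 124 = -140 + 124 = -16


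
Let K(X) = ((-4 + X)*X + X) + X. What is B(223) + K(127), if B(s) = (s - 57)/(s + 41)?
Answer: 2095583/132 ≈ 15876.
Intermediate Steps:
B(s) = (-57 + s)/(41 + s)
K(X) = 2*X + X*(-4 + X) (K(X) = (X*(-4 + X) + X) + X = (X + X*(-4 + X)) + X = 2*X + X*(-4 + X))
B(223) + K(127) = (-57 + 223)/(41 + 223) + 127*(-2 + 127) = 166/264 + 127*125 = (1/264)*166 + 15875 = 83/132 + 15875 = 2095583/132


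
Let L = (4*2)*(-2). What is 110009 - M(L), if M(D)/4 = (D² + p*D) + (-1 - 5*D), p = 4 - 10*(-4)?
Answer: 111485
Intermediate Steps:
p = 44 (p = 4 + 40 = 44)
L = -16 (L = 8*(-2) = -16)
M(D) = -4 + 4*D² + 156*D (M(D) = 4*((D² + 44*D) + (-1 - 5*D)) = 4*(-1 + D² + 39*D) = -4 + 4*D² + 156*D)
110009 - M(L) = 110009 - (-4 + 4*(-16)² + 156*(-16)) = 110009 - (-4 + 4*256 - 2496) = 110009 - (-4 + 1024 - 2496) = 110009 - 1*(-1476) = 110009 + 1476 = 111485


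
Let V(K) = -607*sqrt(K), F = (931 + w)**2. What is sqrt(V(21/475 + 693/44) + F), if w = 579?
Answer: sqrt(82311610000 - 115330*sqrt(570171))/190 ≈ 1509.2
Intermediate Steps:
F = 2280100 (F = (931 + 579)**2 = 1510**2 = 2280100)
sqrt(V(21/475 + 693/44) + F) = sqrt(-607*sqrt(21/475 + 693/44) + 2280100) = sqrt(-607*sqrt(21*(1/475) + 693*(1/44)) + 2280100) = sqrt(-607*sqrt(21/475 + 63/4) + 2280100) = sqrt(-607*sqrt(570171)/190 + 2280100) = sqrt(2280100 - 607*sqrt(570171)/190)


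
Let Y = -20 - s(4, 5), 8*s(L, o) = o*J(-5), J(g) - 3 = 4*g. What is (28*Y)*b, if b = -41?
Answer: 21525/2 ≈ 10763.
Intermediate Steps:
J(g) = 3 + 4*g
s(L, o) = -17*o/8 (s(L, o) = (o*(3 + 4*(-5)))/8 = (o*(3 - 20))/8 = (o*(-17))/8 = (-17*o)/8 = -17*o/8)
Y = -75/8 (Y = -20 - (-17)*5/8 = -20 - 1*(-85/8) = -20 + 85/8 = -75/8 ≈ -9.3750)
(28*Y)*b = (28*(-75/8))*(-41) = -525/2*(-41) = 21525/2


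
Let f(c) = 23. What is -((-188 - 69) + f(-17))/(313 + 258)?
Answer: 234/571 ≈ 0.40981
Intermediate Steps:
-((-188 - 69) + f(-17))/(313 + 258) = -((-188 - 69) + 23)/(313 + 258) = -(-257 + 23)/571 = -(-234)/571 = -1*(-234/571) = 234/571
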